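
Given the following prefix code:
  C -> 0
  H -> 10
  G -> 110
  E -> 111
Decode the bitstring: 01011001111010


Decoding step by step:
Bits 0 -> C
Bits 10 -> H
Bits 110 -> G
Bits 0 -> C
Bits 111 -> E
Bits 10 -> H
Bits 10 -> H


Decoded message: CHGCEHH


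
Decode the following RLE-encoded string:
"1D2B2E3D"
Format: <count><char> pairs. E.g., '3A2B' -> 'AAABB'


Expanding each <count><char> pair:
  1D -> 'D'
  2B -> 'BB'
  2E -> 'EE'
  3D -> 'DDD'

Decoded = DBBEEDDD


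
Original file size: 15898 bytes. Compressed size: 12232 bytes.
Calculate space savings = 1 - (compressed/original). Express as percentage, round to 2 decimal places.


ratio = compressed/original = 12232/15898 = 0.769405
savings = 1 - ratio = 1 - 0.769405 = 0.230595
as a percentage: 0.230595 * 100 = 23.06%

Space savings = 1 - 12232/15898 = 23.06%


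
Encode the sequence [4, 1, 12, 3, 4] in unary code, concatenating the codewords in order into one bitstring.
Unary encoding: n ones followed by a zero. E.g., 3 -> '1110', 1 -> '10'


Encode each number as n ones followed by a terminating 0:
  4 -> 11110 (5 bits)
  1 -> 10 (2 bits)
  12 -> 1111111111110 (13 bits)
  3 -> 1110 (4 bits)
  4 -> 11110 (5 bits)
Total length = 5 + 2 + 13 + 4 + 5 = 29 bits.

Unary([4, 1, 12, 3, 4]) = 11110101111111111110111011110 (29 bits)


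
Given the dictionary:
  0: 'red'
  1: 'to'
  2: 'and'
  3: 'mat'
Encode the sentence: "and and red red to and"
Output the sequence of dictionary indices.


Look up each word in the dictionary:
  'and' -> 2
  'and' -> 2
  'red' -> 0
  'red' -> 0
  'to' -> 1
  'and' -> 2

Encoded: [2, 2, 0, 0, 1, 2]


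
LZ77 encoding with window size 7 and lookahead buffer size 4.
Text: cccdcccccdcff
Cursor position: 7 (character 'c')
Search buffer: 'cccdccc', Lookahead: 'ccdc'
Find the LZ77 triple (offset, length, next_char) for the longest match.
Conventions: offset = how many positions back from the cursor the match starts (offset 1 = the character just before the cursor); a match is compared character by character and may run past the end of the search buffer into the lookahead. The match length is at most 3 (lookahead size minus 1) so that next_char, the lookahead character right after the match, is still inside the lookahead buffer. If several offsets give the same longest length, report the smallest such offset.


Try each offset into the search buffer:
  offset=1 (pos 6, char 'c'): match length 2
  offset=2 (pos 5, char 'c'): match length 2
  offset=3 (pos 4, char 'c'): match length 2
  offset=4 (pos 3, char 'd'): match length 0
  offset=5 (pos 2, char 'c'): match length 1
  offset=6 (pos 1, char 'c'): match length 3
  offset=7 (pos 0, char 'c'): match length 2
Longest match has length 3 at offset 6.
next_char = character at position 7 + 3 = 10 -> 'c'

Best match: offset=6, length=3 (matching 'ccd' starting at position 1)
LZ77 triple: (6, 3, 'c')


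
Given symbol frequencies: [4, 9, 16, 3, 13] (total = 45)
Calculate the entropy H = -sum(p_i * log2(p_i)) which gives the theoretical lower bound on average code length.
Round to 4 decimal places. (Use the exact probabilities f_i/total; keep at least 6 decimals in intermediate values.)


Per-symbol terms -p_i * log2(p_i) with p_i = f_i/45:
  p = 4/45 = 0.088889: log2(p) = -3.491853, -p*log2(p) = 0.310387
  p = 9/45 = 0.200000: log2(p) = -2.321928, -p*log2(p) = 0.464386
  p = 16/45 = 0.355556: log2(p) = -1.491853, -p*log2(p) = 0.530437
  p = 3/45 = 0.066667: log2(p) = -3.906891, -p*log2(p) = 0.260459
  p = 13/45 = 0.288889: log2(p) = -1.791413, -p*log2(p) = 0.517519
H = 0.310387 + 0.464386 + 0.530437 + 0.260459 + 0.517519 = 2.083188

H = 2.0832 bits/symbol


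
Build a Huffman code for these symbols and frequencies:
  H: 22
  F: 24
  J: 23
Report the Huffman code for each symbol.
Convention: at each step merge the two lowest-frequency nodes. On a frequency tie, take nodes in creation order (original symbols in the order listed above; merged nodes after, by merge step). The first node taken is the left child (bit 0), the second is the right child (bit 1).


Huffman tree construction:
Step 1: Merge H(22) + J(23) = 45
Step 2: Merge F(24) + (H+J)(45) = 69
Read each symbol's code off the tree from the root (left child = 0, right child = 1).

Codes:
  H: 10 (length 2)
  F: 0 (length 1)
  J: 11 (length 2)
Average code length: 114/69 = 1.6522 bits/symbol


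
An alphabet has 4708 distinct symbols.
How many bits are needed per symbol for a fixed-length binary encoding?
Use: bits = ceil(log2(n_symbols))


log2(4708) = 12.2009
Bracket: 2^12 = 4096 < 4708 <= 2^13 = 8192
So ceil(log2(4708)) = 13

bits = ceil(log2(4708)) = ceil(12.2009) = 13 bits


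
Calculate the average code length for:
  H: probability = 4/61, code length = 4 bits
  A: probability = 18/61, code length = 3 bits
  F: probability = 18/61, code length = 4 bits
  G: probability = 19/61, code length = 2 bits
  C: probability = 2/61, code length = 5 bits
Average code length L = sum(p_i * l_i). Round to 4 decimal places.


Weighted contributions p_i * l_i:
  H: (4/61) * 4 = 16/61
  A: (18/61) * 3 = 54/61
  F: (18/61) * 4 = 72/61
  G: (19/61) * 2 = 38/61
  C: (2/61) * 5 = 10/61
Sum = (16 + 54 + 72 + 38 + 10)/61 = 190/61

L = 190/61 = 3.1148 bits/symbol


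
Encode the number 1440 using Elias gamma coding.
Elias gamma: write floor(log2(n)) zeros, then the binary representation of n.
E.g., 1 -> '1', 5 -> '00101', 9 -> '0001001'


num_bits = floor(log2(1440)) + 1 = 11
leading_zeros = num_bits - 1 = 10
binary(1440) = 10110100000

Elias gamma(1440) = '0000000000' + '10110100000' = 000000000010110100000 (21 bits)


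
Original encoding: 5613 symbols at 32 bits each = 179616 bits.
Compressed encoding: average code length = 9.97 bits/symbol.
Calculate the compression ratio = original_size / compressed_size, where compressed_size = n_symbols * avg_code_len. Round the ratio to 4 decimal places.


original_size = n_symbols * orig_bits = 5613 * 32 = 179616 bits
compressed_size = n_symbols * avg_code_len = 5613 * 9.97 = 55961.61 bits
ratio = original_size / compressed_size = 179616 / 55961.61 = 3.2096

Compression ratio = 3.2096


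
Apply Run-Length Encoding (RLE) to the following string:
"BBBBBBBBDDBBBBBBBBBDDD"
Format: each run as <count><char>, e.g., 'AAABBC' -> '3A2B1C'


Scanning runs left to right:
  i=0: run of 'B' x 8 -> '8B'
  i=8: run of 'D' x 2 -> '2D'
  i=10: run of 'B' x 9 -> '9B'
  i=19: run of 'D' x 3 -> '3D'

RLE = 8B2D9B3D


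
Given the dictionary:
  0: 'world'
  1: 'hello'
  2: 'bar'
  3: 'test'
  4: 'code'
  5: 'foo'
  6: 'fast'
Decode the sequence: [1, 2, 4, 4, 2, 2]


Look up each index in the dictionary:
  1 -> 'hello'
  2 -> 'bar'
  4 -> 'code'
  4 -> 'code'
  2 -> 'bar'
  2 -> 'bar'

Decoded: "hello bar code code bar bar"


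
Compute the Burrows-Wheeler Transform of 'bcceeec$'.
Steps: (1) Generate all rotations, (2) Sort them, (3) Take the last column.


Rotations (sorted):
  0: $bcceeec -> last char: c
  1: bcceeec$ -> last char: $
  2: c$bcceee -> last char: e
  3: cceeec$b -> last char: b
  4: ceeec$bc -> last char: c
  5: ec$bccee -> last char: e
  6: eec$bcce -> last char: e
  7: eeec$bcc -> last char: c


BWT = c$ebceec


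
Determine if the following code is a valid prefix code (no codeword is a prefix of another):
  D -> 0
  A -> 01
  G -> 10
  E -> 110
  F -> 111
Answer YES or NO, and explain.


Checking each pair (does one codeword prefix another?):
  D='0' vs A='01': prefix -- VIOLATION

NO -- this is NOT a valid prefix code. D (0) is a prefix of A (01).


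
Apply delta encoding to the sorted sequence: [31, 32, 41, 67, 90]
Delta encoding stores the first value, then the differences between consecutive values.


First value: 31
Deltas:
  32 - 31 = 1
  41 - 32 = 9
  67 - 41 = 26
  90 - 67 = 23


Delta encoded: [31, 1, 9, 26, 23]


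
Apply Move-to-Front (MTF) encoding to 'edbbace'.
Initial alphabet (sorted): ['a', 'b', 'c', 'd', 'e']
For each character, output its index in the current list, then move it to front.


MTF encoding:
'e': index 4 in ['a', 'b', 'c', 'd', 'e'] -> ['e', 'a', 'b', 'c', 'd']
'd': index 4 in ['e', 'a', 'b', 'c', 'd'] -> ['d', 'e', 'a', 'b', 'c']
'b': index 3 in ['d', 'e', 'a', 'b', 'c'] -> ['b', 'd', 'e', 'a', 'c']
'b': index 0 in ['b', 'd', 'e', 'a', 'c'] -> ['b', 'd', 'e', 'a', 'c']
'a': index 3 in ['b', 'd', 'e', 'a', 'c'] -> ['a', 'b', 'd', 'e', 'c']
'c': index 4 in ['a', 'b', 'd', 'e', 'c'] -> ['c', 'a', 'b', 'd', 'e']
'e': index 4 in ['c', 'a', 'b', 'd', 'e'] -> ['e', 'c', 'a', 'b', 'd']


Output: [4, 4, 3, 0, 3, 4, 4]


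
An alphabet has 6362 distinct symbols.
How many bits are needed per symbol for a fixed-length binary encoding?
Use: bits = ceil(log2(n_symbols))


log2(6362) = 12.6353
Bracket: 2^12 = 4096 < 6362 <= 2^13 = 8192
So ceil(log2(6362)) = 13

bits = ceil(log2(6362)) = ceil(12.6353) = 13 bits


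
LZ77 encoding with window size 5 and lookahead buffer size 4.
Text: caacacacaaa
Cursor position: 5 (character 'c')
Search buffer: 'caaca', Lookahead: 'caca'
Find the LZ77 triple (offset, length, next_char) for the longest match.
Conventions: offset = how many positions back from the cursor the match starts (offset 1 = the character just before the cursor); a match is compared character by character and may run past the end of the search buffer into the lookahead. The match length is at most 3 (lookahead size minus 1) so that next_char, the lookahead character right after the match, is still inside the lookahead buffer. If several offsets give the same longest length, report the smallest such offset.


Try each offset into the search buffer:
  offset=1 (pos 4, char 'a'): match length 0
  offset=2 (pos 3, char 'c'): match length 3
  offset=3 (pos 2, char 'a'): match length 0
  offset=4 (pos 1, char 'a'): match length 0
  offset=5 (pos 0, char 'c'): match length 2
Longest match has length 3 at offset 2.
next_char = character at position 5 + 3 = 8 -> 'a'

Best match: offset=2, length=3 (matching 'cac' starting at position 3)
LZ77 triple: (2, 3, 'a')


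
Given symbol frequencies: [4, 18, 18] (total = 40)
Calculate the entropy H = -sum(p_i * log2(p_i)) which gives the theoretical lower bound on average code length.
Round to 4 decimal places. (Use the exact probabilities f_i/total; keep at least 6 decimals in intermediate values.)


Per-symbol terms -p_i * log2(p_i) with p_i = f_i/40:
  p = 4/40 = 0.100000: log2(p) = -3.321928, -p*log2(p) = 0.332193
  p = 18/40 = 0.450000: log2(p) = -1.152003, -p*log2(p) = 0.518401
  p = 18/40 = 0.450000: log2(p) = -1.152003, -p*log2(p) = 0.518401
H = 0.332193 + 0.518401 + 0.518401 = 1.368995

H = 1.369 bits/symbol


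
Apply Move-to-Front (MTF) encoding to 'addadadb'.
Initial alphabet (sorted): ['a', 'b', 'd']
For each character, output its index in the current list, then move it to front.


MTF encoding:
'a': index 0 in ['a', 'b', 'd'] -> ['a', 'b', 'd']
'd': index 2 in ['a', 'b', 'd'] -> ['d', 'a', 'b']
'd': index 0 in ['d', 'a', 'b'] -> ['d', 'a', 'b']
'a': index 1 in ['d', 'a', 'b'] -> ['a', 'd', 'b']
'd': index 1 in ['a', 'd', 'b'] -> ['d', 'a', 'b']
'a': index 1 in ['d', 'a', 'b'] -> ['a', 'd', 'b']
'd': index 1 in ['a', 'd', 'b'] -> ['d', 'a', 'b']
'b': index 2 in ['d', 'a', 'b'] -> ['b', 'd', 'a']


Output: [0, 2, 0, 1, 1, 1, 1, 2]


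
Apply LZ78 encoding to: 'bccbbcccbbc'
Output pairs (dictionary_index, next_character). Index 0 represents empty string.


LZ78 encoding steps:
Dictionary: {0: ''}
Step 1: w='' (idx 0), next='b' -> output (0, 'b'), add 'b' as idx 1
Step 2: w='' (idx 0), next='c' -> output (0, 'c'), add 'c' as idx 2
Step 3: w='c' (idx 2), next='b' -> output (2, 'b'), add 'cb' as idx 3
Step 4: w='b' (idx 1), next='c' -> output (1, 'c'), add 'bc' as idx 4
Step 5: w='c' (idx 2), next='c' -> output (2, 'c'), add 'cc' as idx 5
Step 6: w='b' (idx 1), next='b' -> output (1, 'b'), add 'bb' as idx 6
Step 7: w='c' (idx 2), end of input -> output (2, '')


Encoded: [(0, 'b'), (0, 'c'), (2, 'b'), (1, 'c'), (2, 'c'), (1, 'b'), (2, '')]


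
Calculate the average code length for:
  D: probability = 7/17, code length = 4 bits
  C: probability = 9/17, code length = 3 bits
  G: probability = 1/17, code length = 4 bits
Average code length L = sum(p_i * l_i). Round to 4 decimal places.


Weighted contributions p_i * l_i:
  D: (7/17) * 4 = 28/17
  C: (9/17) * 3 = 27/17
  G: (1/17) * 4 = 4/17
Sum = (28 + 27 + 4)/17 = 59/17

L = 59/17 = 3.4706 bits/symbol


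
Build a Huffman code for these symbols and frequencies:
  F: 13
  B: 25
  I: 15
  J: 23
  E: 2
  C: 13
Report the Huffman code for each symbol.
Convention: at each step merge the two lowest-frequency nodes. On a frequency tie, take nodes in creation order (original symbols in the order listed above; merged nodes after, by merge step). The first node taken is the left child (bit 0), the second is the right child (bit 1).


Huffman tree construction:
Step 1: Merge E(2) + F(13) = 15
Step 2: Merge C(13) + I(15) = 28
Step 3: Merge (E+F)(15) + J(23) = 38
Step 4: Merge B(25) + (C+I)(28) = 53
Step 5: Merge ((E+F)+J)(38) + (B+(C+I))(53) = 91
Read each symbol's code off the tree from the root (left child = 0, right child = 1).

Codes:
  F: 001 (length 3)
  B: 10 (length 2)
  I: 111 (length 3)
  J: 01 (length 2)
  E: 000 (length 3)
  C: 110 (length 3)
Average code length: 225/91 = 2.4725 bits/symbol


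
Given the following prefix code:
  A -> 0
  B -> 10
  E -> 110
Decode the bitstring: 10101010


Decoding step by step:
Bits 10 -> B
Bits 10 -> B
Bits 10 -> B
Bits 10 -> B


Decoded message: BBBB


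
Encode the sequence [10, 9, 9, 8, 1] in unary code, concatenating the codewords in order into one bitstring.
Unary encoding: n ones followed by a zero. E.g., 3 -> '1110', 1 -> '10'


Encode each number as n ones followed by a terminating 0:
  10 -> 11111111110 (11 bits)
  9 -> 1111111110 (10 bits)
  9 -> 1111111110 (10 bits)
  8 -> 111111110 (9 bits)
  1 -> 10 (2 bits)
Total length = 11 + 10 + 10 + 9 + 2 = 42 bits.

Unary([10, 9, 9, 8, 1]) = 111111111101111111110111111111011111111010 (42 bits)


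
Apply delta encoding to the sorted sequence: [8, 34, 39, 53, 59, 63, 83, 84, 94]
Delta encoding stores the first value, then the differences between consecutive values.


First value: 8
Deltas:
  34 - 8 = 26
  39 - 34 = 5
  53 - 39 = 14
  59 - 53 = 6
  63 - 59 = 4
  83 - 63 = 20
  84 - 83 = 1
  94 - 84 = 10


Delta encoded: [8, 26, 5, 14, 6, 4, 20, 1, 10]


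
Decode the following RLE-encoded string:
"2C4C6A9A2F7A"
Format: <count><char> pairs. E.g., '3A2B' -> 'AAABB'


Expanding each <count><char> pair:
  2C -> 'CC'
  4C -> 'CCCC'
  6A -> 'AAAAAA'
  9A -> 'AAAAAAAAA'
  2F -> 'FF'
  7A -> 'AAAAAAA'

Decoded = CCCCCCAAAAAAAAAAAAAAAFFAAAAAAA


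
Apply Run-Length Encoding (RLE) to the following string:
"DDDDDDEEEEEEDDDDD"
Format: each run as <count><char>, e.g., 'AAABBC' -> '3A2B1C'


Scanning runs left to right:
  i=0: run of 'D' x 6 -> '6D'
  i=6: run of 'E' x 6 -> '6E'
  i=12: run of 'D' x 5 -> '5D'

RLE = 6D6E5D


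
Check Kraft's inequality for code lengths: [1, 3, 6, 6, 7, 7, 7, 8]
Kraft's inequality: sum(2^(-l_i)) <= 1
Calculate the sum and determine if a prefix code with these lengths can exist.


Sum = 2^(-1) + 2^(-3) + 2^(-6) + 2^(-6) + 2^(-7) + 2^(-7) + 2^(-7) + 2^(-8)
    = 0.5 + 0.125 + 0.015625 + 0.015625 + 0.0078125 + 0.0078125 + 0.0078125 + 0.00390625
    = 175/256 = 0.68359375
Since 0.68359375 <= 1, Kraft's inequality IS satisfied.
A prefix code with these lengths CAN exist.

Kraft sum = 0.68359375. Satisfied.


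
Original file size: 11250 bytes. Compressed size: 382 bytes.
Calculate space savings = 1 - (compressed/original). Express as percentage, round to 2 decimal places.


ratio = compressed/original = 382/11250 = 0.033956
savings = 1 - ratio = 1 - 0.033956 = 0.966044
as a percentage: 0.966044 * 100 = 96.6%

Space savings = 1 - 382/11250 = 96.6%


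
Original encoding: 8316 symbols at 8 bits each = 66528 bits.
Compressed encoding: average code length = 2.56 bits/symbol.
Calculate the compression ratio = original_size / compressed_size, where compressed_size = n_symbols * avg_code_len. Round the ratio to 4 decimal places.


original_size = n_symbols * orig_bits = 8316 * 8 = 66528 bits
compressed_size = n_symbols * avg_code_len = 8316 * 2.56 = 21288.96 bits
ratio = original_size / compressed_size = 66528 / 21288.96 = 3.125

Compression ratio = 3.125


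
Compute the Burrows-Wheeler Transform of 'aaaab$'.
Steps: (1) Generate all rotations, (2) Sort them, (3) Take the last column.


Rotations (sorted):
  0: $aaaab -> last char: b
  1: aaaab$ -> last char: $
  2: aaab$a -> last char: a
  3: aab$aa -> last char: a
  4: ab$aaa -> last char: a
  5: b$aaaa -> last char: a


BWT = b$aaaa


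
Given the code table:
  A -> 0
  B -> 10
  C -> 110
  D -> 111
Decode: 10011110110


Decoding:
10 -> B
0 -> A
111 -> D
10 -> B
110 -> C


Result: BADBC


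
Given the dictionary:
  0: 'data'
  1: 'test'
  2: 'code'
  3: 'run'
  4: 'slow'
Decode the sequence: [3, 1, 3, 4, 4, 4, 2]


Look up each index in the dictionary:
  3 -> 'run'
  1 -> 'test'
  3 -> 'run'
  4 -> 'slow'
  4 -> 'slow'
  4 -> 'slow'
  2 -> 'code'

Decoded: "run test run slow slow slow code"


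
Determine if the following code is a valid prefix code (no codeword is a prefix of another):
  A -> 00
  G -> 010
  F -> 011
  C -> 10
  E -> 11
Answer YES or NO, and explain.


Checking each pair (does one codeword prefix another?):
  A='00' vs G='010': no prefix
  A='00' vs F='011': no prefix
  A='00' vs C='10': no prefix
  A='00' vs E='11': no prefix
  G='010' vs A='00': no prefix
  G='010' vs F='011': no prefix
  G='010' vs C='10': no prefix
  G='010' vs E='11': no prefix
  F='011' vs A='00': no prefix
  F='011' vs G='010': no prefix
  F='011' vs C='10': no prefix
  F='011' vs E='11': no prefix
  C='10' vs A='00': no prefix
  C='10' vs G='010': no prefix
  C='10' vs F='011': no prefix
  C='10' vs E='11': no prefix
  E='11' vs A='00': no prefix
  E='11' vs G='010': no prefix
  E='11' vs F='011': no prefix
  E='11' vs C='10': no prefix
No violation found over all pairs.

YES -- this is a valid prefix code. No codeword is a prefix of any other codeword.


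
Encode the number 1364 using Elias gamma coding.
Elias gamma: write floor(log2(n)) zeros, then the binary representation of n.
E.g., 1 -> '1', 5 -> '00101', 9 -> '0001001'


num_bits = floor(log2(1364)) + 1 = 11
leading_zeros = num_bits - 1 = 10
binary(1364) = 10101010100

Elias gamma(1364) = '0000000000' + '10101010100' = 000000000010101010100 (21 bits)


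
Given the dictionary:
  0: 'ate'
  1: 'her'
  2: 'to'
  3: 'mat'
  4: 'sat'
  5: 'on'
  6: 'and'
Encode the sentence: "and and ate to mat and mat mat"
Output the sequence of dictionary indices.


Look up each word in the dictionary:
  'and' -> 6
  'and' -> 6
  'ate' -> 0
  'to' -> 2
  'mat' -> 3
  'and' -> 6
  'mat' -> 3
  'mat' -> 3

Encoded: [6, 6, 0, 2, 3, 6, 3, 3]


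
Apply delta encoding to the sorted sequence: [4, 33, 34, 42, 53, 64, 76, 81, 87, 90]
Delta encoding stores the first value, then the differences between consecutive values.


First value: 4
Deltas:
  33 - 4 = 29
  34 - 33 = 1
  42 - 34 = 8
  53 - 42 = 11
  64 - 53 = 11
  76 - 64 = 12
  81 - 76 = 5
  87 - 81 = 6
  90 - 87 = 3


Delta encoded: [4, 29, 1, 8, 11, 11, 12, 5, 6, 3]


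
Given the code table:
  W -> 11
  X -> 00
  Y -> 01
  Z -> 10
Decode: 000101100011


Decoding:
00 -> X
01 -> Y
01 -> Y
10 -> Z
00 -> X
11 -> W


Result: XYYZXW


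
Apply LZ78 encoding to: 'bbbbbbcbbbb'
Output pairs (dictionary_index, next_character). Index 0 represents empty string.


LZ78 encoding steps:
Dictionary: {0: ''}
Step 1: w='' (idx 0), next='b' -> output (0, 'b'), add 'b' as idx 1
Step 2: w='b' (idx 1), next='b' -> output (1, 'b'), add 'bb' as idx 2
Step 3: w='bb' (idx 2), next='b' -> output (2, 'b'), add 'bbb' as idx 3
Step 4: w='' (idx 0), next='c' -> output (0, 'c'), add 'c' as idx 4
Step 5: w='bbb' (idx 3), next='b' -> output (3, 'b'), add 'bbbb' as idx 5


Encoded: [(0, 'b'), (1, 'b'), (2, 'b'), (0, 'c'), (3, 'b')]


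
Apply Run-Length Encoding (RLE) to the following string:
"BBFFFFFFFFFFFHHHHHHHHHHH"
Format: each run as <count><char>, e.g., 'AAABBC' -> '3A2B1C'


Scanning runs left to right:
  i=0: run of 'B' x 2 -> '2B'
  i=2: run of 'F' x 11 -> '11F'
  i=13: run of 'H' x 11 -> '11H'

RLE = 2B11F11H


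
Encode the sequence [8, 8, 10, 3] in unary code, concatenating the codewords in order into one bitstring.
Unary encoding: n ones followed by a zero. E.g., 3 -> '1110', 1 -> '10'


Encode each number as n ones followed by a terminating 0:
  8 -> 111111110 (9 bits)
  8 -> 111111110 (9 bits)
  10 -> 11111111110 (11 bits)
  3 -> 1110 (4 bits)
Total length = 9 + 9 + 11 + 4 = 33 bits.

Unary([8, 8, 10, 3]) = 111111110111111110111111111101110 (33 bits)


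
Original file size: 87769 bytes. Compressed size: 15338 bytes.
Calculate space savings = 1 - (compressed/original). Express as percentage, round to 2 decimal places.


ratio = compressed/original = 15338/87769 = 0.174754
savings = 1 - ratio = 1 - 0.174754 = 0.825246
as a percentage: 0.825246 * 100 = 82.52%

Space savings = 1 - 15338/87769 = 82.52%


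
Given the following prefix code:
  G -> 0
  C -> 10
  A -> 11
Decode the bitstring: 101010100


Decoding step by step:
Bits 10 -> C
Bits 10 -> C
Bits 10 -> C
Bits 10 -> C
Bits 0 -> G


Decoded message: CCCCG


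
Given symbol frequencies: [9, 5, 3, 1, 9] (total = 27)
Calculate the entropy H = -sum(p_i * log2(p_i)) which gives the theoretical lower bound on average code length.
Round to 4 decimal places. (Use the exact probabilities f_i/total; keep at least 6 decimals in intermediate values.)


Per-symbol terms -p_i * log2(p_i) with p_i = f_i/27:
  p = 9/27 = 0.333333: log2(p) = -1.584963, -p*log2(p) = 0.528321
  p = 5/27 = 0.185185: log2(p) = -2.432959, -p*log2(p) = 0.450548
  p = 3/27 = 0.111111: log2(p) = -3.169925, -p*log2(p) = 0.352214
  p = 1/27 = 0.037037: log2(p) = -4.754888, -p*log2(p) = 0.176107
  p = 9/27 = 0.333333: log2(p) = -1.584963, -p*log2(p) = 0.528321
H = 0.528321 + 0.450548 + 0.352214 + 0.176107 + 0.528321 = 2.035511

H = 2.0355 bits/symbol


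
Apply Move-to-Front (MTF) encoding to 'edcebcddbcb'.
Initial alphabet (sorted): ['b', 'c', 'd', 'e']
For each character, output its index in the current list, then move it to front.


MTF encoding:
'e': index 3 in ['b', 'c', 'd', 'e'] -> ['e', 'b', 'c', 'd']
'd': index 3 in ['e', 'b', 'c', 'd'] -> ['d', 'e', 'b', 'c']
'c': index 3 in ['d', 'e', 'b', 'c'] -> ['c', 'd', 'e', 'b']
'e': index 2 in ['c', 'd', 'e', 'b'] -> ['e', 'c', 'd', 'b']
'b': index 3 in ['e', 'c', 'd', 'b'] -> ['b', 'e', 'c', 'd']
'c': index 2 in ['b', 'e', 'c', 'd'] -> ['c', 'b', 'e', 'd']
'd': index 3 in ['c', 'b', 'e', 'd'] -> ['d', 'c', 'b', 'e']
'd': index 0 in ['d', 'c', 'b', 'e'] -> ['d', 'c', 'b', 'e']
'b': index 2 in ['d', 'c', 'b', 'e'] -> ['b', 'd', 'c', 'e']
'c': index 2 in ['b', 'd', 'c', 'e'] -> ['c', 'b', 'd', 'e']
'b': index 1 in ['c', 'b', 'd', 'e'] -> ['b', 'c', 'd', 'e']


Output: [3, 3, 3, 2, 3, 2, 3, 0, 2, 2, 1]


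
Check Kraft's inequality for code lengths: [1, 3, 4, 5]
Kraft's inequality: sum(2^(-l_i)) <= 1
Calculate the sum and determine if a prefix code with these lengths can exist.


Sum = 2^(-1) + 2^(-3) + 2^(-4) + 2^(-5)
    = 0.5 + 0.125 + 0.0625 + 0.03125
    = 23/32 = 0.71875
Since 0.71875 <= 1, Kraft's inequality IS satisfied.
A prefix code with these lengths CAN exist.

Kraft sum = 0.71875. Satisfied.


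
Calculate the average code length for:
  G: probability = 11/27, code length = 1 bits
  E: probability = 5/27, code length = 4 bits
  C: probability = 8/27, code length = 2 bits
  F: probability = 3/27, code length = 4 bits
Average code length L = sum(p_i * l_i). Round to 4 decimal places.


Weighted contributions p_i * l_i:
  G: (11/27) * 1 = 11/27
  E: (5/27) * 4 = 20/27
  C: (8/27) * 2 = 16/27
  F: (3/27) * 4 = 12/27
Sum = (11 + 20 + 16 + 12)/27 = 59/27

L = 59/27 = 2.1852 bits/symbol


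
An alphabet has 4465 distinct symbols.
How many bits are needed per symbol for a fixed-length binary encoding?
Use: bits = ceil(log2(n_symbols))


log2(4465) = 12.1244
Bracket: 2^12 = 4096 < 4465 <= 2^13 = 8192
So ceil(log2(4465)) = 13

bits = ceil(log2(4465)) = ceil(12.1244) = 13 bits


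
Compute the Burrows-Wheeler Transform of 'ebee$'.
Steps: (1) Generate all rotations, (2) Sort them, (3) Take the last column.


Rotations (sorted):
  0: $ebee -> last char: e
  1: bee$e -> last char: e
  2: e$ebe -> last char: e
  3: ebee$ -> last char: $
  4: ee$eb -> last char: b


BWT = eee$b


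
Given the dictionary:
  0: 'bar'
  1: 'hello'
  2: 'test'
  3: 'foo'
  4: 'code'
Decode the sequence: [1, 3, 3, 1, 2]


Look up each index in the dictionary:
  1 -> 'hello'
  3 -> 'foo'
  3 -> 'foo'
  1 -> 'hello'
  2 -> 'test'

Decoded: "hello foo foo hello test"


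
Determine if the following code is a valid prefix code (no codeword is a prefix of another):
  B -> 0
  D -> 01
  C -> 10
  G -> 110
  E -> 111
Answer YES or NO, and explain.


Checking each pair (does one codeword prefix another?):
  B='0' vs D='01': prefix -- VIOLATION

NO -- this is NOT a valid prefix code. B (0) is a prefix of D (01).


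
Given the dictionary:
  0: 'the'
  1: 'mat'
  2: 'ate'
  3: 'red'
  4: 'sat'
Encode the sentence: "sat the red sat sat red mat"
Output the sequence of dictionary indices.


Look up each word in the dictionary:
  'sat' -> 4
  'the' -> 0
  'red' -> 3
  'sat' -> 4
  'sat' -> 4
  'red' -> 3
  'mat' -> 1

Encoded: [4, 0, 3, 4, 4, 3, 1]


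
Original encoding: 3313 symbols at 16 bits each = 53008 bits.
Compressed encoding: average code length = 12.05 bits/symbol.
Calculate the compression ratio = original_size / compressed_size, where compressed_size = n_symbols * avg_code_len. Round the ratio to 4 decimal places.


original_size = n_symbols * orig_bits = 3313 * 16 = 53008 bits
compressed_size = n_symbols * avg_code_len = 3313 * 12.05 = 39921.65 bits
ratio = original_size / compressed_size = 53008 / 39921.65 = 1.3278

Compression ratio = 1.3278


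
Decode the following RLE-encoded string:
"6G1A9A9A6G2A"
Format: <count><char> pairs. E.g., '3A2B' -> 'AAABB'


Expanding each <count><char> pair:
  6G -> 'GGGGGG'
  1A -> 'A'
  9A -> 'AAAAAAAAA'
  9A -> 'AAAAAAAAA'
  6G -> 'GGGGGG'
  2A -> 'AA'

Decoded = GGGGGGAAAAAAAAAAAAAAAAAAAGGGGGGAA


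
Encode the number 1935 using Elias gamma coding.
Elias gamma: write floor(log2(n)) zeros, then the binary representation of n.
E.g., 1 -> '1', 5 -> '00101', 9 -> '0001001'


num_bits = floor(log2(1935)) + 1 = 11
leading_zeros = num_bits - 1 = 10
binary(1935) = 11110001111

Elias gamma(1935) = '0000000000' + '11110001111' = 000000000011110001111 (21 bits)


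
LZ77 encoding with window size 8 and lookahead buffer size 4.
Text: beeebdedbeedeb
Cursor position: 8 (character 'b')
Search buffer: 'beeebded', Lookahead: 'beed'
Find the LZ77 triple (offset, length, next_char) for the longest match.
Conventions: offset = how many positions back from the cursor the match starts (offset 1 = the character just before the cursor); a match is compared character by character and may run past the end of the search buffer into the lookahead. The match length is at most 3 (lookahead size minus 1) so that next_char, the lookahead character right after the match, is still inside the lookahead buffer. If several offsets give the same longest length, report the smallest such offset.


Try each offset into the search buffer:
  offset=1 (pos 7, char 'd'): match length 0
  offset=2 (pos 6, char 'e'): match length 0
  offset=3 (pos 5, char 'd'): match length 0
  offset=4 (pos 4, char 'b'): match length 1
  offset=5 (pos 3, char 'e'): match length 0
  offset=6 (pos 2, char 'e'): match length 0
  offset=7 (pos 1, char 'e'): match length 0
  offset=8 (pos 0, char 'b'): match length 3
Longest match has length 3 at offset 8.
next_char = character at position 8 + 3 = 11 -> 'd'

Best match: offset=8, length=3 (matching 'bee' starting at position 0)
LZ77 triple: (8, 3, 'd')


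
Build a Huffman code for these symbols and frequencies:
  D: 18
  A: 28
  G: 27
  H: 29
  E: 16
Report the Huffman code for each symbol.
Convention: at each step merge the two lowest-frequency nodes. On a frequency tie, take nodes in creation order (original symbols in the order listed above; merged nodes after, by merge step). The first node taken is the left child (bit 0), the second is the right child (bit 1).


Huffman tree construction:
Step 1: Merge E(16) + D(18) = 34
Step 2: Merge G(27) + A(28) = 55
Step 3: Merge H(29) + (E+D)(34) = 63
Step 4: Merge (G+A)(55) + (H+(E+D))(63) = 118
Read each symbol's code off the tree from the root (left child = 0, right child = 1).

Codes:
  D: 111 (length 3)
  A: 01 (length 2)
  G: 00 (length 2)
  H: 10 (length 2)
  E: 110 (length 3)
Average code length: 270/118 = 2.2881 bits/symbol


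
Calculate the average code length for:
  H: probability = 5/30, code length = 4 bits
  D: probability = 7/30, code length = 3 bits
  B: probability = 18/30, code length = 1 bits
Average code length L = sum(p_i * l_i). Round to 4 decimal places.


Weighted contributions p_i * l_i:
  H: (5/30) * 4 = 20/30
  D: (7/30) * 3 = 21/30
  B: (18/30) * 1 = 18/30
Sum = (20 + 21 + 18)/30 = 59/30

L = 59/30 = 1.9667 bits/symbol


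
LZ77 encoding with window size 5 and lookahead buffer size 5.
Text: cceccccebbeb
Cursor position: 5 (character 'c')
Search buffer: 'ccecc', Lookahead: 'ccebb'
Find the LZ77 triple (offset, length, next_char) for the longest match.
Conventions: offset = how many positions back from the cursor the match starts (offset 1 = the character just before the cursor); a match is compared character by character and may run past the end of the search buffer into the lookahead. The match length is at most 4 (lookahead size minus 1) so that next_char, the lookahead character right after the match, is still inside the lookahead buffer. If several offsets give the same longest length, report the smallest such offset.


Try each offset into the search buffer:
  offset=1 (pos 4, char 'c'): match length 2
  offset=2 (pos 3, char 'c'): match length 2
  offset=3 (pos 2, char 'e'): match length 0
  offset=4 (pos 1, char 'c'): match length 1
  offset=5 (pos 0, char 'c'): match length 3
Longest match has length 3 at offset 5.
next_char = character at position 5 + 3 = 8 -> 'b'

Best match: offset=5, length=3 (matching 'cce' starting at position 0)
LZ77 triple: (5, 3, 'b')


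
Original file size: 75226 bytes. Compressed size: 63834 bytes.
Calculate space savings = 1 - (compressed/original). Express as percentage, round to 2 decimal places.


ratio = compressed/original = 63834/75226 = 0.848563
savings = 1 - ratio = 1 - 0.848563 = 0.151437
as a percentage: 0.151437 * 100 = 15.14%

Space savings = 1 - 63834/75226 = 15.14%


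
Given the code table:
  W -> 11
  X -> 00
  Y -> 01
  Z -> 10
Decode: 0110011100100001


Decoding:
01 -> Y
10 -> Z
01 -> Y
11 -> W
00 -> X
10 -> Z
00 -> X
01 -> Y


Result: YZYWXZXY


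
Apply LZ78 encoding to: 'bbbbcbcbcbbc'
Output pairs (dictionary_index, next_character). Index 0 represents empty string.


LZ78 encoding steps:
Dictionary: {0: ''}
Step 1: w='' (idx 0), next='b' -> output (0, 'b'), add 'b' as idx 1
Step 2: w='b' (idx 1), next='b' -> output (1, 'b'), add 'bb' as idx 2
Step 3: w='b' (idx 1), next='c' -> output (1, 'c'), add 'bc' as idx 3
Step 4: w='bc' (idx 3), next='b' -> output (3, 'b'), add 'bcb' as idx 4
Step 5: w='' (idx 0), next='c' -> output (0, 'c'), add 'c' as idx 5
Step 6: w='bb' (idx 2), next='c' -> output (2, 'c'), add 'bbc' as idx 6


Encoded: [(0, 'b'), (1, 'b'), (1, 'c'), (3, 'b'), (0, 'c'), (2, 'c')]


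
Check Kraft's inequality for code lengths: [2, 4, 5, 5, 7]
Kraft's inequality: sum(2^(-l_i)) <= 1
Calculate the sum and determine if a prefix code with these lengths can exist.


Sum = 2^(-2) + 2^(-4) + 2^(-5) + 2^(-5) + 2^(-7)
    = 0.25 + 0.0625 + 0.03125 + 0.03125 + 0.0078125
    = 49/128 = 0.3828125
Since 0.3828125 <= 1, Kraft's inequality IS satisfied.
A prefix code with these lengths CAN exist.

Kraft sum = 0.3828125. Satisfied.


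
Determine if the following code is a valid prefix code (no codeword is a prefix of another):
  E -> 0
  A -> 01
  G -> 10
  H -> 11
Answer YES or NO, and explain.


Checking each pair (does one codeword prefix another?):
  E='0' vs A='01': prefix -- VIOLATION

NO -- this is NOT a valid prefix code. E (0) is a prefix of A (01).


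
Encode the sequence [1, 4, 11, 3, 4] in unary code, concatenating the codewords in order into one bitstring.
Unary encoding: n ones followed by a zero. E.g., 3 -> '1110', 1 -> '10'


Encode each number as n ones followed by a terminating 0:
  1 -> 10 (2 bits)
  4 -> 11110 (5 bits)
  11 -> 111111111110 (12 bits)
  3 -> 1110 (4 bits)
  4 -> 11110 (5 bits)
Total length = 2 + 5 + 12 + 4 + 5 = 28 bits.

Unary([1, 4, 11, 3, 4]) = 1011110111111111110111011110 (28 bits)


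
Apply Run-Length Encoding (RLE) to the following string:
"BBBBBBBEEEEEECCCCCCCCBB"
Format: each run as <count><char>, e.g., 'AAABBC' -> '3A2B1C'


Scanning runs left to right:
  i=0: run of 'B' x 7 -> '7B'
  i=7: run of 'E' x 6 -> '6E'
  i=13: run of 'C' x 8 -> '8C'
  i=21: run of 'B' x 2 -> '2B'

RLE = 7B6E8C2B


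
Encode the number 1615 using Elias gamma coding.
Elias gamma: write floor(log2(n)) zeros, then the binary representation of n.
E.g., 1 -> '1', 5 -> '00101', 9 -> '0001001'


num_bits = floor(log2(1615)) + 1 = 11
leading_zeros = num_bits - 1 = 10
binary(1615) = 11001001111

Elias gamma(1615) = '0000000000' + '11001001111' = 000000000011001001111 (21 bits)


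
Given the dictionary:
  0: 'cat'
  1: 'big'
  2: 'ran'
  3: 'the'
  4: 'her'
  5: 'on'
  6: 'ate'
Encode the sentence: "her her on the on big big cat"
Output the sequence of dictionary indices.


Look up each word in the dictionary:
  'her' -> 4
  'her' -> 4
  'on' -> 5
  'the' -> 3
  'on' -> 5
  'big' -> 1
  'big' -> 1
  'cat' -> 0

Encoded: [4, 4, 5, 3, 5, 1, 1, 0]


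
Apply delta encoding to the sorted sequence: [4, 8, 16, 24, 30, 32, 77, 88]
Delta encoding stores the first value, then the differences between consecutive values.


First value: 4
Deltas:
  8 - 4 = 4
  16 - 8 = 8
  24 - 16 = 8
  30 - 24 = 6
  32 - 30 = 2
  77 - 32 = 45
  88 - 77 = 11


Delta encoded: [4, 4, 8, 8, 6, 2, 45, 11]


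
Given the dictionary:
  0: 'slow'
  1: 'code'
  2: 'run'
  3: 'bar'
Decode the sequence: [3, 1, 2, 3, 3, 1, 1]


Look up each index in the dictionary:
  3 -> 'bar'
  1 -> 'code'
  2 -> 'run'
  3 -> 'bar'
  3 -> 'bar'
  1 -> 'code'
  1 -> 'code'

Decoded: "bar code run bar bar code code"


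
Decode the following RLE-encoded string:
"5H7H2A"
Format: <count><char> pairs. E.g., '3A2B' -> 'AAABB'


Expanding each <count><char> pair:
  5H -> 'HHHHH'
  7H -> 'HHHHHHH'
  2A -> 'AA'

Decoded = HHHHHHHHHHHHAA


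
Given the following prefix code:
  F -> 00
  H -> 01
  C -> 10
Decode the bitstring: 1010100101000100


Decoding step by step:
Bits 10 -> C
Bits 10 -> C
Bits 10 -> C
Bits 01 -> H
Bits 01 -> H
Bits 00 -> F
Bits 01 -> H
Bits 00 -> F


Decoded message: CCCHHFHF


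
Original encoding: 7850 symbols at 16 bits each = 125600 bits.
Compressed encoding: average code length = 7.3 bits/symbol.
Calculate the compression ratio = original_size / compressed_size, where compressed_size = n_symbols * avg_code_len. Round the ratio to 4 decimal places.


original_size = n_symbols * orig_bits = 7850 * 16 = 125600 bits
compressed_size = n_symbols * avg_code_len = 7850 * 7.3 = 57305.0 bits
ratio = original_size / compressed_size = 125600 / 57305.0 = 2.1918

Compression ratio = 2.1918


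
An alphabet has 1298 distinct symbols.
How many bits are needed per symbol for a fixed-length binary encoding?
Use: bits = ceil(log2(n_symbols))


log2(1298) = 10.3421
Bracket: 2^10 = 1024 < 1298 <= 2^11 = 2048
So ceil(log2(1298)) = 11

bits = ceil(log2(1298)) = ceil(10.3421) = 11 bits


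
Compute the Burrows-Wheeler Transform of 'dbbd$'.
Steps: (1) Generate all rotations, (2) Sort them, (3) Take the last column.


Rotations (sorted):
  0: $dbbd -> last char: d
  1: bbd$d -> last char: d
  2: bd$db -> last char: b
  3: d$dbb -> last char: b
  4: dbbd$ -> last char: $


BWT = ddbb$


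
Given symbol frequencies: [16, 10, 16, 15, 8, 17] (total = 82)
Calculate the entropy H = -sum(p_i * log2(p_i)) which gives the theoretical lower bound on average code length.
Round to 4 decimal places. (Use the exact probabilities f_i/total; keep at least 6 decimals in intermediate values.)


Per-symbol terms -p_i * log2(p_i) with p_i = f_i/82:
  p = 16/82 = 0.195122: log2(p) = -2.357552, -p*log2(p) = 0.460010
  p = 10/82 = 0.121951: log2(p) = -3.035624, -p*log2(p) = 0.370198
  p = 16/82 = 0.195122: log2(p) = -2.357552, -p*log2(p) = 0.460010
  p = 15/82 = 0.182927: log2(p) = -2.450661, -p*log2(p) = 0.448292
  p = 8/82 = 0.097561: log2(p) = -3.357552, -p*log2(p) = 0.327566
  p = 17/82 = 0.207317: log2(p) = -2.270089, -p*log2(p) = 0.470628
H = 0.460010 + 0.370198 + 0.460010 + 0.448292 + 0.327566 + 0.470628 = 2.536704

H = 2.5367 bits/symbol


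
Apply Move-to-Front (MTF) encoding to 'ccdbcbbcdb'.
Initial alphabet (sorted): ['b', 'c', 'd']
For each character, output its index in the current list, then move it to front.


MTF encoding:
'c': index 1 in ['b', 'c', 'd'] -> ['c', 'b', 'd']
'c': index 0 in ['c', 'b', 'd'] -> ['c', 'b', 'd']
'd': index 2 in ['c', 'b', 'd'] -> ['d', 'c', 'b']
'b': index 2 in ['d', 'c', 'b'] -> ['b', 'd', 'c']
'c': index 2 in ['b', 'd', 'c'] -> ['c', 'b', 'd']
'b': index 1 in ['c', 'b', 'd'] -> ['b', 'c', 'd']
'b': index 0 in ['b', 'c', 'd'] -> ['b', 'c', 'd']
'c': index 1 in ['b', 'c', 'd'] -> ['c', 'b', 'd']
'd': index 2 in ['c', 'b', 'd'] -> ['d', 'c', 'b']
'b': index 2 in ['d', 'c', 'b'] -> ['b', 'd', 'c']


Output: [1, 0, 2, 2, 2, 1, 0, 1, 2, 2]


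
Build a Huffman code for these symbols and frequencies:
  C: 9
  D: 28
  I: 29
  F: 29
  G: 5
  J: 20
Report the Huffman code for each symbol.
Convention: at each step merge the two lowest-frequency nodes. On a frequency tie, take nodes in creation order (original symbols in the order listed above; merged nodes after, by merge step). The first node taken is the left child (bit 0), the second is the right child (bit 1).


Huffman tree construction:
Step 1: Merge G(5) + C(9) = 14
Step 2: Merge (G+C)(14) + J(20) = 34
Step 3: Merge D(28) + I(29) = 57
Step 4: Merge F(29) + ((G+C)+J)(34) = 63
Step 5: Merge (D+I)(57) + (F+((G+C)+J))(63) = 120
Read each symbol's code off the tree from the root (left child = 0, right child = 1).

Codes:
  C: 1101 (length 4)
  D: 00 (length 2)
  I: 01 (length 2)
  F: 10 (length 2)
  G: 1100 (length 4)
  J: 111 (length 3)
Average code length: 288/120 = 2.4000 bits/symbol


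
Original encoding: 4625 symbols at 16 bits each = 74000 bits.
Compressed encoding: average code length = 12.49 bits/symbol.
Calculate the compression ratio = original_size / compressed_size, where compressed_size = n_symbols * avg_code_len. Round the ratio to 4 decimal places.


original_size = n_symbols * orig_bits = 4625 * 16 = 74000 bits
compressed_size = n_symbols * avg_code_len = 4625 * 12.49 = 57766.25 bits
ratio = original_size / compressed_size = 74000 / 57766.25 = 1.281

Compression ratio = 1.281


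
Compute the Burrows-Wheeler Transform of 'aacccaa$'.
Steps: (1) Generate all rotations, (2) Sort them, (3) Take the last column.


Rotations (sorted):
  0: $aacccaa -> last char: a
  1: a$aaccca -> last char: a
  2: aa$aaccc -> last char: c
  3: aacccaa$ -> last char: $
  4: acccaa$a -> last char: a
  5: caa$aacc -> last char: c
  6: ccaa$aac -> last char: c
  7: cccaa$aa -> last char: a


BWT = aac$acca


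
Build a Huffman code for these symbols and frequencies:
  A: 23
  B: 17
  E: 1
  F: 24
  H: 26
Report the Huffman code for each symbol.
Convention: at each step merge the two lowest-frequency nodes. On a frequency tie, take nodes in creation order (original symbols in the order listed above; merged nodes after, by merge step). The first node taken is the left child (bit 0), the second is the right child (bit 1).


Huffman tree construction:
Step 1: Merge E(1) + B(17) = 18
Step 2: Merge (E+B)(18) + A(23) = 41
Step 3: Merge F(24) + H(26) = 50
Step 4: Merge ((E+B)+A)(41) + (F+H)(50) = 91
Read each symbol's code off the tree from the root (left child = 0, right child = 1).

Codes:
  A: 01 (length 2)
  B: 001 (length 3)
  E: 000 (length 3)
  F: 10 (length 2)
  H: 11 (length 2)
Average code length: 200/91 = 2.1978 bits/symbol
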